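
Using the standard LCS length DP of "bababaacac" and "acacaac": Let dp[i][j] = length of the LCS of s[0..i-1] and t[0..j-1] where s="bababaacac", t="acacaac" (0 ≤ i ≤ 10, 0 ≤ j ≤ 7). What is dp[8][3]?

2

   ''  a  c  a  c  a  a  c
''  0  0  0  0  0  0  0  0
 b  0  0  0  0  0  0  0  0
 a  0  1  1  1  1  1  1  1
 b  0  1  1  1  1  1  1  1
 a  0  1  1  2  2  2  2  2
 b  0  1  1  2  2  2  2  2
 a  0  1  1  2  2  3  3  3
 a  0  1  1  2  2  3  4  4
 c  0  1  2  2  3  3  4  5
 a  0  1  2  3  3  4  4  5
 c  0  1  2  3  4  4  4  5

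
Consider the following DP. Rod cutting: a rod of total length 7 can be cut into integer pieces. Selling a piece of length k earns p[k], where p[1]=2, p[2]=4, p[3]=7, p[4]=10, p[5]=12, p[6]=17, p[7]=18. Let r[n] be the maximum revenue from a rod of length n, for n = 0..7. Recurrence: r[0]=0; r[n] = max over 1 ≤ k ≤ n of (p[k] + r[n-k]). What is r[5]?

   n    0    1    2    3    4    5    6    7
r[n]    0    2    4    7   10   12   17   19

12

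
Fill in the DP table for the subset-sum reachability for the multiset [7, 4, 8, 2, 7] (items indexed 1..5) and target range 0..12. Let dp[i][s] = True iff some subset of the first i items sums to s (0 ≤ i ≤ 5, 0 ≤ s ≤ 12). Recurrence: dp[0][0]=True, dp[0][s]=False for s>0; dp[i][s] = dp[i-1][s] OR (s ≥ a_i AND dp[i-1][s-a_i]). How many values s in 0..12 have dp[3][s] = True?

i\s   0   1   2   3   4   5   6   7   8   9  10  11  12
  0   T   F   F   F   F   F   F   F   F   F   F   F   F
  1   T   F   F   F   F   F   F   T   F   F   F   F   F
  2   T   F   F   F   T   F   F   T   F   F   F   T   F
  3   T   F   F   F   T   F   F   T   T   F   F   T   T
  4   T   F   T   F   T   F   T   T   T   T   T   T   T
  5   T   F   T   F   T   F   T   T   T   T   T   T   T

6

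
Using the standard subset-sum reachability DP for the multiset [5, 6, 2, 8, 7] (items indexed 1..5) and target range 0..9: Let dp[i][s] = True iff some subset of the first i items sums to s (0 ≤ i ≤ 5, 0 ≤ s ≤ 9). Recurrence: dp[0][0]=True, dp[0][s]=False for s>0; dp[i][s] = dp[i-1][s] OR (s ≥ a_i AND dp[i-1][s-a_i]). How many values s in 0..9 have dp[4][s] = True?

i\s   0   1   2   3   4   5   6   7   8   9
  0   T   F   F   F   F   F   F   F   F   F
  1   T   F   F   F   F   T   F   F   F   F
  2   T   F   F   F   F   T   T   F   F   F
  3   T   F   T   F   F   T   T   T   T   F
  4   T   F   T   F   F   T   T   T   T   F
  5   T   F   T   F   F   T   T   T   T   T

6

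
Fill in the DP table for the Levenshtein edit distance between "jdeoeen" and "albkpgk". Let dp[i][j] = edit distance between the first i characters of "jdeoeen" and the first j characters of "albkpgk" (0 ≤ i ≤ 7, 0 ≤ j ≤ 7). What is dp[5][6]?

   ''  a  l  b  k  p  g  k
''  0  1  2  3  4  5  6  7
 j  1  1  2  3  4  5  6  7
 d  2  2  2  3  4  5  6  7
 e  3  3  3  3  4  5  6  7
 o  4  4  4  4  4  5  6  7
 e  5  5  5  5  5  5  6  7
 e  6  6  6  6  6  6  6  7
 n  7  7  7  7  7  7  7  7

6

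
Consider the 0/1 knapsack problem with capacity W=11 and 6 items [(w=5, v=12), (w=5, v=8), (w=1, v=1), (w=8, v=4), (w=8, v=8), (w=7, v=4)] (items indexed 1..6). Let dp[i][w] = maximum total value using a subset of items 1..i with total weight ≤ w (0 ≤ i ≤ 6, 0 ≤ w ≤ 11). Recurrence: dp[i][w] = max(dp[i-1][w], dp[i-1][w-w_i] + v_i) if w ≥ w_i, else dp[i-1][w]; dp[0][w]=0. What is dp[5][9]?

13

i\w   0   1   2   3   4   5   6   7   8   9  10  11
  0   0   0   0   0   0   0   0   0   0   0   0   0
  1   0   0   0   0   0  12  12  12  12  12  12  12
  2   0   0   0   0   0  12  12  12  12  12  20  20
  3   0   1   1   1   1  12  13  13  13  13  20  21
  4   0   1   1   1   1  12  13  13  13  13  20  21
  5   0   1   1   1   1  12  13  13  13  13  20  21
  6   0   1   1   1   1  12  13  13  13  13  20  21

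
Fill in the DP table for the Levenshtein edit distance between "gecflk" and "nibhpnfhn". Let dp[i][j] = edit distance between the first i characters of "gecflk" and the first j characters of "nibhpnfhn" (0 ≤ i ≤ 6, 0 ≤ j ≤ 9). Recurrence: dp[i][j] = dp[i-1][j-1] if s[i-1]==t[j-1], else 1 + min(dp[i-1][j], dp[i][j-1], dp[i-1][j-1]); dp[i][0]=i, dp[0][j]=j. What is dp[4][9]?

   ''  n  i  b  h  p  n  f  h  n
''  0  1  2  3  4  5  6  7  8  9
 g  1  1  2  3  4  5  6  7  8  9
 e  2  2  2  3  4  5  6  7  8  9
 c  3  3  3  3  4  5  6  7  8  9
 f  4  4  4  4  4  5  6  6  7  8
 l  5  5  5  5  5  5  6  7  7  8
 k  6  6  6  6  6  6  6  7  8  8

8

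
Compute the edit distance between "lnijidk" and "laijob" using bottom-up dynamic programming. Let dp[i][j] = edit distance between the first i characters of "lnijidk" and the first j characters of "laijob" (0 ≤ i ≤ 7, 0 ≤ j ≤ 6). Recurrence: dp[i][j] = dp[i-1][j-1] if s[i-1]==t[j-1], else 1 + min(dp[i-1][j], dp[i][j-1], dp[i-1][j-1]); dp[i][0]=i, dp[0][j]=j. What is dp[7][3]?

5

   ''  l  a  i  j  o  b
''  0  1  2  3  4  5  6
 l  1  0  1  2  3  4  5
 n  2  1  1  2  3  4  5
 i  3  2  2  1  2  3  4
 j  4  3  3  2  1  2  3
 i  5  4  4  3  2  2  3
 d  6  5  5  4  3  3  3
 k  7  6  6  5  4  4  4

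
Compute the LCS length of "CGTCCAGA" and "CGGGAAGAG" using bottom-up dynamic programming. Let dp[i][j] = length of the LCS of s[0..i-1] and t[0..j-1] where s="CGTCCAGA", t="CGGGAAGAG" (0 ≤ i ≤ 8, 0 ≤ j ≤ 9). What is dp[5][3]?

2

   ''  C  G  G  G  A  A  G  A  G
''  0  0  0  0  0  0  0  0  0  0
 C  0  1  1  1  1  1  1  1  1  1
 G  0  1  2  2  2  2  2  2  2  2
 T  0  1  2  2  2  2  2  2  2  2
 C  0  1  2  2  2  2  2  2  2  2
 C  0  1  2  2  2  2  2  2  2  2
 A  0  1  2  2  2  3  3  3  3  3
 G  0  1  2  3  3  3  3  4  4  4
 A  0  1  2  3  3  4  4  4  5  5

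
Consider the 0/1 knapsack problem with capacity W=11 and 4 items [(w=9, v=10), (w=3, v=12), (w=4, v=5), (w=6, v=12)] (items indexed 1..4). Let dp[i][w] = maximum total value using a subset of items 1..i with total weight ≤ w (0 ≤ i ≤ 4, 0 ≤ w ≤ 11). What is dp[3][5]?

12

i\w   0   1   2   3   4   5   6   7   8   9  10  11
  0   0   0   0   0   0   0   0   0   0   0   0   0
  1   0   0   0   0   0   0   0   0   0  10  10  10
  2   0   0   0  12  12  12  12  12  12  12  12  12
  3   0   0   0  12  12  12  12  17  17  17  17  17
  4   0   0   0  12  12  12  12  17  17  24  24  24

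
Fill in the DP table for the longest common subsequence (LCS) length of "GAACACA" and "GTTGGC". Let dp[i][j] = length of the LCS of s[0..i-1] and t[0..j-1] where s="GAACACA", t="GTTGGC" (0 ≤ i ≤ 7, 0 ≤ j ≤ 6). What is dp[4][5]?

   ''  G  T  T  G  G  C
''  0  0  0  0  0  0  0
 G  0  1  1  1  1  1  1
 A  0  1  1  1  1  1  1
 A  0  1  1  1  1  1  1
 C  0  1  1  1  1  1  2
 A  0  1  1  1  1  1  2
 C  0  1  1  1  1  1  2
 A  0  1  1  1  1  1  2

1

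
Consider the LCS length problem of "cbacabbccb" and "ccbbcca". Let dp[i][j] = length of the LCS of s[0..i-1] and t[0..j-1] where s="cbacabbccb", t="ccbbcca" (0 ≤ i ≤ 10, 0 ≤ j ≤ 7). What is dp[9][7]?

6

   ''  c  c  b  b  c  c  a
''  0  0  0  0  0  0  0  0
 c  0  1  1  1  1  1  1  1
 b  0  1  1  2  2  2  2  2
 a  0  1  1  2  2  2  2  3
 c  0  1  2  2  2  3  3  3
 a  0  1  2  2  2  3  3  4
 b  0  1  2  3  3  3  3  4
 b  0  1  2  3  4  4  4  4
 c  0  1  2  3  4  5  5  5
 c  0  1  2  3  4  5  6  6
 b  0  1  2  3  4  5  6  6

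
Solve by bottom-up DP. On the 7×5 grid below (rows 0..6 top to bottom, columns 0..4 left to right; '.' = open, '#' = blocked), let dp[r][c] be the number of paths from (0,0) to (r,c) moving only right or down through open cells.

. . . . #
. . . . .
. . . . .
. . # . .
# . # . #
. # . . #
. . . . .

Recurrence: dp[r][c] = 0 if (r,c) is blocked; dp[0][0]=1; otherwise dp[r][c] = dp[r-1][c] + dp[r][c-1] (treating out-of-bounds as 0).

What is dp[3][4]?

24

r\c   0   1   2   3   4
  0   1   1   1   1   0
  1   1   2   3   4   4
  2   1   3   6  10  14
  3   1   4   0  10  24
  4   0   4   0  10   0
  5   0   0   0  10   0
  6   0   0   0  10  10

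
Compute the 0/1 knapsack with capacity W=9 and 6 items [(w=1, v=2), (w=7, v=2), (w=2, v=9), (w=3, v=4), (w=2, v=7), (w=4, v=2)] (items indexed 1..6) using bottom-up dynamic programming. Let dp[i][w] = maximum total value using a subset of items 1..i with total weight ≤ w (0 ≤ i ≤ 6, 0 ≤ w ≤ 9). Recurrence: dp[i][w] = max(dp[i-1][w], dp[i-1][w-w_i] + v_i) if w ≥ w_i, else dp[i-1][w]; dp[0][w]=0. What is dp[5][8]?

i\w   0   1   2   3   4   5   6   7   8   9
  0   0   0   0   0   0   0   0   0   0   0
  1   0   2   2   2   2   2   2   2   2   2
  2   0   2   2   2   2   2   2   2   4   4
  3   0   2   9  11  11  11  11  11  11  11
  4   0   2   9  11  11  13  15  15  15  15
  5   0   2   9  11  16  18  18  20  22  22
  6   0   2   9  11  16  18  18  20  22  22

22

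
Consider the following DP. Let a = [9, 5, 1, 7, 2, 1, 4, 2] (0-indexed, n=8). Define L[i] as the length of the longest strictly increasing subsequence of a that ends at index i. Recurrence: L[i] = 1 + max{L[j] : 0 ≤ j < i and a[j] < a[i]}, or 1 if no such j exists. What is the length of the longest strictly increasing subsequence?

   i    0    1    2    3    4    5    6    7
a[i]    9    5    1    7    2    1    4    2
L[i]    1    1    1    2    2    1    3    2

3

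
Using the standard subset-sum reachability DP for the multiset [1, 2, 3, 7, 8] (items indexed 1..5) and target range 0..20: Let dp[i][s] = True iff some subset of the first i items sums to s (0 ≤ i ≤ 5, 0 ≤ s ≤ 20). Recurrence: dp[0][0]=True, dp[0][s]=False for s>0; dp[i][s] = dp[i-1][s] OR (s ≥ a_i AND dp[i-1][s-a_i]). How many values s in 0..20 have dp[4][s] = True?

14

i\s   0   1   2   3   4   5   6   7   8   9  10  11  12  13  14  15  16  17  18  19  20
  0   T   F   F   F   F   F   F   F   F   F   F   F   F   F   F   F   F   F   F   F   F
  1   T   T   F   F   F   F   F   F   F   F   F   F   F   F   F   F   F   F   F   F   F
  2   T   T   T   T   F   F   F   F   F   F   F   F   F   F   F   F   F   F   F   F   F
  3   T   T   T   T   T   T   T   F   F   F   F   F   F   F   F   F   F   F   F   F   F
  4   T   T   T   T   T   T   T   T   T   T   T   T   T   T   F   F   F   F   F   F   F
  5   T   T   T   T   T   T   T   T   T   T   T   T   T   T   T   T   T   T   T   T   T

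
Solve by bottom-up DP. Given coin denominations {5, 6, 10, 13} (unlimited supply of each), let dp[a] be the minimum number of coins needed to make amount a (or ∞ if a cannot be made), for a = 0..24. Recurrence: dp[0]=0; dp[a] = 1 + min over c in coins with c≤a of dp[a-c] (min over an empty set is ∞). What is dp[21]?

 a  0  1  2  3  4  5  6  7  8  9 10 11 12 13 14 15 16 17 18 19 20 21 22 23 24
dp  0  -  -  -  -  1  1  -  -  -  1  2  2  1  -  2  2  3  2  2  2  3  3  2  3
(- denotes ∞ / unreachable)

3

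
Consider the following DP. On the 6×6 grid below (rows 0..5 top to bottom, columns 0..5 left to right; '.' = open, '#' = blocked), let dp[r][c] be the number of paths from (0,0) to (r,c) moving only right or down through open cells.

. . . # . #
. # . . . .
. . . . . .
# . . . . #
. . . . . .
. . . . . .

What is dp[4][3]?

r\c   0   1   2   3   4   5
  0   1   1   1   0   0   0
  1   1   0   1   1   1   1
  2   1   1   2   3   4   5
  3   0   1   3   6  10   0
  4   0   1   4  10  20  20
  5   0   1   5  15  35  55

10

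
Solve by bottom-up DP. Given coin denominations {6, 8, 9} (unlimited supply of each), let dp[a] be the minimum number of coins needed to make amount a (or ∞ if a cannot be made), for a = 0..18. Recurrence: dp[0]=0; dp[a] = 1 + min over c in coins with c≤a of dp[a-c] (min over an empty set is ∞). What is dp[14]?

 a  0  1  2  3  4  5  6  7  8  9 10 11 12 13 14 15 16 17 18
dp  0  -  -  -  -  -  1  -  1  1  -  -  2  -  2  2  2  2  2
(- denotes ∞ / unreachable)

2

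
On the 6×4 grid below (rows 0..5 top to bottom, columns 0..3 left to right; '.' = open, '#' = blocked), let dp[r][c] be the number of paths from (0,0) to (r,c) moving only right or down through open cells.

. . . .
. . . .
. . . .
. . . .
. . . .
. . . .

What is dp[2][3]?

10

r\c   0   1   2   3
  0   1   1   1   1
  1   1   2   3   4
  2   1   3   6  10
  3   1   4  10  20
  4   1   5  15  35
  5   1   6  21  56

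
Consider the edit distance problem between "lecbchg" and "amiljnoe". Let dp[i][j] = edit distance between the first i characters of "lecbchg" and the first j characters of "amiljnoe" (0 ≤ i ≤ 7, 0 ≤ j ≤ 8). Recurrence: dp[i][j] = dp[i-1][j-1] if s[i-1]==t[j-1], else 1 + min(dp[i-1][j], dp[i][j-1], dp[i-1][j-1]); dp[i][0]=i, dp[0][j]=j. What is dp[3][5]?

   ''  a  m  i  l  j  n  o  e
''  0  1  2  3  4  5  6  7  8
 l  1  1  2  3  3  4  5  6  7
 e  2  2  2  3  4  4  5  6  6
 c  3  3  3  3  4  5  5  6  7
 b  4  4  4  4  4  5  6  6  7
 c  5  5  5  5  5  5  6  7  7
 h  6  6  6  6  6  6  6  7  8
 g  7  7  7  7  7  7  7  7  8

5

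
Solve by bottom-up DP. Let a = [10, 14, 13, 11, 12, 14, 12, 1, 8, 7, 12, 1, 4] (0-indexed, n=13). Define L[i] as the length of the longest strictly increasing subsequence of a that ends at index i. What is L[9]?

2

   i    0    1    2    3    4    5    6    7    8    9   10   11   12
a[i]   10   14   13   11   12   14   12    1    8    7   12    1    4
L[i]    1    2    2    2    3    4    3    1    2    2    3    1    2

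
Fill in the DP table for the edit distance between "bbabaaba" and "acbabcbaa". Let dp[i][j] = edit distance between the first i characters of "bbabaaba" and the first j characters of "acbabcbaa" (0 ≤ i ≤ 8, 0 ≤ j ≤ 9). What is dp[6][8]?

   ''  a  c  b  a  b  c  b  a  a
''  0  1  2  3  4  5  6  7  8  9
 b  1  1  2  2  3  4  5  6  7  8
 b  2  2  2  2  3  3  4  5  6  7
 a  3  2  3  3  2  3  4  5  5  6
 b  4  3  3  3  3  2  3  4  5  6
 a  5  4  4  4  3  3  3  4  4  5
 a  6  5  5  5  4  4  4  4  4  4
 b  7  6  6  5  5  4  5  4  5  5
 a  8  7  7  6  5  5  5  5  4  5

4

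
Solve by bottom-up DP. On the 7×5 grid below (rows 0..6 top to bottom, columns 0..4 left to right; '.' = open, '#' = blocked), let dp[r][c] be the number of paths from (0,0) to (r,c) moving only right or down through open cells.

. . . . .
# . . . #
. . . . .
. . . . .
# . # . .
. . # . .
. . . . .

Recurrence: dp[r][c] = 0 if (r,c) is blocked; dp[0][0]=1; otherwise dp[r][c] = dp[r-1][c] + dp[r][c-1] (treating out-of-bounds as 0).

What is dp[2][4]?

r\c   0   1   2   3   4
  0   1   1   1   1   1
  1   0   1   2   3   0
  2   0   1   3   6   6
  3   0   1   4  10  16
  4   0   1   0  10  26
  5   0   1   0  10  36
  6   0   1   1  11  47

6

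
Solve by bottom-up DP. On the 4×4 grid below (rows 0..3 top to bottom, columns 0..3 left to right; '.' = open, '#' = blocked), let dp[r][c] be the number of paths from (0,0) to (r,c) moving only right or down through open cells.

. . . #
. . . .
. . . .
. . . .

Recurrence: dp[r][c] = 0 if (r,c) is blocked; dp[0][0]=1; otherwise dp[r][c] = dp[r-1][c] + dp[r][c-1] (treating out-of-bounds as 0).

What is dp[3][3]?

r\c   0   1   2   3
  0   1   1   1   0
  1   1   2   3   3
  2   1   3   6   9
  3   1   4  10  19

19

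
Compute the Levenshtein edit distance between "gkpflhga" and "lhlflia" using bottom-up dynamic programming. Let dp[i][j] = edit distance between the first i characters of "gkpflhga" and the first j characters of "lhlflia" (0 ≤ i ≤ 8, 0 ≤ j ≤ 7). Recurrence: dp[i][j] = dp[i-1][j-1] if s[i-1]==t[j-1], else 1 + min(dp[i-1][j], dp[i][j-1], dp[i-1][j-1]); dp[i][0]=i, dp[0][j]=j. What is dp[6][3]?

   ''  l  h  l  f  l  i  a
''  0  1  2  3  4  5  6  7
 g  1  1  2  3  4  5  6  7
 k  2  2  2  3  4  5  6  7
 p  3  3  3  3  4  5  6  7
 f  4  4  4  4  3  4  5  6
 l  5  4  5  4  4  3  4  5
 h  6  5  4  5  5  4  4  5
 g  7  6  5  5  6  5  5  5
 a  8  7  6  6  6  6  6  5

5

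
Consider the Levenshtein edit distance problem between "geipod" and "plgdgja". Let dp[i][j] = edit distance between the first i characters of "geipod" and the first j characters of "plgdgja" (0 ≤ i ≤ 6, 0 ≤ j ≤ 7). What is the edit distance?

7

   ''  p  l  g  d  g  j  a
''  0  1  2  3  4  5  6  7
 g  1  1  2  2  3  4  5  6
 e  2  2  2  3  3  4  5  6
 i  3  3  3  3  4  4  5  6
 p  4  3  4  4  4  5  5  6
 o  5  4  4  5  5  5  6  6
 d  6  5  5  5  5  6  6  7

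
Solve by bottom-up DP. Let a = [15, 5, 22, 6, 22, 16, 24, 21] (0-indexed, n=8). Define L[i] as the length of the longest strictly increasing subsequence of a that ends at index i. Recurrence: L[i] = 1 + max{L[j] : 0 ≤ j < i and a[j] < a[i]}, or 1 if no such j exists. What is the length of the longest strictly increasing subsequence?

   i    0    1    2    3    4    5    6    7
a[i]   15    5   22    6   22   16   24   21
L[i]    1    1    2    2    3    3    4    4

4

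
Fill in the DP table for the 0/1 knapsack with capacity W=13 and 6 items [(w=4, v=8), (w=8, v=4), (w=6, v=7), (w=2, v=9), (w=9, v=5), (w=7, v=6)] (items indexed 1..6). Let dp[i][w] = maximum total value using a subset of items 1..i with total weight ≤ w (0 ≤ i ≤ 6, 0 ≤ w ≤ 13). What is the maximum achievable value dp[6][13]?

24

i\w   0   1   2   3   4   5   6   7   8   9  10  11  12  13
  0   0   0   0   0   0   0   0   0   0   0   0   0   0   0
  1   0   0   0   0   8   8   8   8   8   8   8   8   8   8
  2   0   0   0   0   8   8   8   8   8   8   8   8  12  12
  3   0   0   0   0   8   8   8   8   8   8  15  15  15  15
  4   0   0   9   9   9   9  17  17  17  17  17  17  24  24
  5   0   0   9   9   9   9  17  17  17  17  17  17  24  24
  6   0   0   9   9   9   9  17  17  17  17  17  17  24  24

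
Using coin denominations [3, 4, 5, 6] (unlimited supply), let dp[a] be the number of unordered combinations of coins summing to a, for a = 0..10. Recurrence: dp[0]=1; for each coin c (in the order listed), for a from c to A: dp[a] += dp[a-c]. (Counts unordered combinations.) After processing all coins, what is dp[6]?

after  coin     0     1     2     3     4     5     6     7     8     9    10
          3     1     0     0     1     0     0     1     0     0     1     0
          4     1     0     0     1     1     0     1     1     1     1     1
          5     1     0     0     1     1     1     1     1     2     2     2
          6     1     0     0     1     1     1     2     1     2     3     3

2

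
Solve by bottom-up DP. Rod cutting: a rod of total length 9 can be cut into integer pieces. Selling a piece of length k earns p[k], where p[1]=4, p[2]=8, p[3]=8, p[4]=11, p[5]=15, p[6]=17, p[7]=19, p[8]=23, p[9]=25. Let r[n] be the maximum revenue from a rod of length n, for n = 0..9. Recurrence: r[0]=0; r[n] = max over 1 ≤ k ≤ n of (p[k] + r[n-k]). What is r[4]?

16

   n    0    1    2    3    4    5    6    7    8    9
r[n]    0    4    8   12   16   20   24   28   32   36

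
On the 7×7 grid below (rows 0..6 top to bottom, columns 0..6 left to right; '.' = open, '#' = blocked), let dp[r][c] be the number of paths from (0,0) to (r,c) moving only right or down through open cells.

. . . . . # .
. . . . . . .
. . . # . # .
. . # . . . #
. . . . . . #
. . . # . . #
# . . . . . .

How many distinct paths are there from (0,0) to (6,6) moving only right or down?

r\c   0   1   2   3   4   5   6
  0   1   1   1   1   1   0   0
  1   1   2   3   4   5   5   5
  2   1   3   6   0   5   0   5
  3   1   4   0   0   5   5   0
  4   1   5   5   5  10  15   0
  5   1   6  11   0  10  25   0
  6   0   6  17  17  27  52  52

52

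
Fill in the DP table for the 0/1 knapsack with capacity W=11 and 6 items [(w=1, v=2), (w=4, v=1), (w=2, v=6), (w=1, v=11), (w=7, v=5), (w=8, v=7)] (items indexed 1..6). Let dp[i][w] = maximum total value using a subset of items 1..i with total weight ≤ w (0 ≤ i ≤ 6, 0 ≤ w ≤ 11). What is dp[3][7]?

9

i\w   0   1   2   3   4   5   6   7   8   9  10  11
  0   0   0   0   0   0   0   0   0   0   0   0   0
  1   0   2   2   2   2   2   2   2   2   2   2   2
  2   0   2   2   2   2   3   3   3   3   3   3   3
  3   0   2   6   8   8   8   8   9   9   9   9   9
  4   0  11  13  17  19  19  19  19  20  20  20  20
  5   0  11  13  17  19  19  19  19  20  20  22  24
  6   0  11  13  17  19  19  19  19  20  20  22  24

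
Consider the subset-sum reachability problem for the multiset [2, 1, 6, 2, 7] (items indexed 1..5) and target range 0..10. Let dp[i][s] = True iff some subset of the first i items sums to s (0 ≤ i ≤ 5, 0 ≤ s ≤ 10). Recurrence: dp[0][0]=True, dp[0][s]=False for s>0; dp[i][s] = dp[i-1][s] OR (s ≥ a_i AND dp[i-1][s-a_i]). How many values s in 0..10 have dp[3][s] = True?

i\s   0   1   2   3   4   5   6   7   8   9  10
  0   T   F   F   F   F   F   F   F   F   F   F
  1   T   F   T   F   F   F   F   F   F   F   F
  2   T   T   T   T   F   F   F   F   F   F   F
  3   T   T   T   T   F   F   T   T   T   T   F
  4   T   T   T   T   T   T   T   T   T   T   T
  5   T   T   T   T   T   T   T   T   T   T   T

8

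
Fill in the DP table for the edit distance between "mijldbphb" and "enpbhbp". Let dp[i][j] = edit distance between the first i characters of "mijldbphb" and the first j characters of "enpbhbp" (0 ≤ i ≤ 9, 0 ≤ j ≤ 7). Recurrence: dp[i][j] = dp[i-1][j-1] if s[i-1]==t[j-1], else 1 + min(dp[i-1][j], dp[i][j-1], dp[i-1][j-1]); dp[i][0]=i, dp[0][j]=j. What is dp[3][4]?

   ''  e  n  p  b  h  b  p
''  0  1  2  3  4  5  6  7
 m  1  1  2  3  4  5  6  7
 i  2  2  2  3  4  5  6  7
 j  3  3  3  3  4  5  6  7
 l  4  4  4  4  4  5  6  7
 d  5  5  5  5  5  5  6  7
 b  6  6  6  6  5  6  5  6
 p  7  7  7  6  6  6  6  5
 h  8  8  8  7  7  6  7  6
 b  9  9  9  8  7  7  6  7

4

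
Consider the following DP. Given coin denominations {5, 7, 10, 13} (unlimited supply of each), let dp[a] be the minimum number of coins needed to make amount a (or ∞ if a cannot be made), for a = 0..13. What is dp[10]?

1

 a  0  1  2  3  4  5  6  7  8  9 10 11 12 13
dp  0  -  -  -  -  1  -  1  -  -  1  -  2  1
(- denotes ∞ / unreachable)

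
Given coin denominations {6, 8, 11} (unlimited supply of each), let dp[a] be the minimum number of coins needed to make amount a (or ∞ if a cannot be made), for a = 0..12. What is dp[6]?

 a  0  1  2  3  4  5  6  7  8  9 10 11 12
dp  0  -  -  -  -  -  1  -  1  -  -  1  2
(- denotes ∞ / unreachable)

1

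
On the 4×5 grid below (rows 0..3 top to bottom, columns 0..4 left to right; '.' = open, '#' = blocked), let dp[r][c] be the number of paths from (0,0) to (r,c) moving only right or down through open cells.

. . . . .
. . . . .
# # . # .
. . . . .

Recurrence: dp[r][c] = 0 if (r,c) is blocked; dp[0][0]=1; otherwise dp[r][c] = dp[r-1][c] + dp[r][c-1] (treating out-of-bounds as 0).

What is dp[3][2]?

r\c   0   1   2   3   4
  0   1   1   1   1   1
  1   1   2   3   4   5
  2   0   0   3   0   5
  3   0   0   3   3   8

3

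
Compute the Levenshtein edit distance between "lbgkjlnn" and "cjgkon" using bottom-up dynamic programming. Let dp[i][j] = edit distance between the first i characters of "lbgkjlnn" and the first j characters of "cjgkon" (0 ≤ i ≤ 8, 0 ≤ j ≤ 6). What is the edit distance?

5

   ''  c  j  g  k  o  n
''  0  1  2  3  4  5  6
 l  1  1  2  3  4  5  6
 b  2  2  2  3  4  5  6
 g  3  3  3  2  3  4  5
 k  4  4  4  3  2  3  4
 j  5  5  4  4  3  3  4
 l  6  6  5  5  4  4  4
 n  7  7  6  6  5  5  4
 n  8  8  7  7  6  6  5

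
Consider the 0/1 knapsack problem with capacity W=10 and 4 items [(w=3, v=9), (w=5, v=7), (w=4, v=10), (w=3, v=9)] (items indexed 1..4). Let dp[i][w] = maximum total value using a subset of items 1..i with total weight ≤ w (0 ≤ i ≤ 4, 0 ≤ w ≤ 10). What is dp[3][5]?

10

i\w   0   1   2   3   4   5   6   7   8   9  10
  0   0   0   0   0   0   0   0   0   0   0   0
  1   0   0   0   9   9   9   9   9   9   9   9
  2   0   0   0   9   9   9   9   9  16  16  16
  3   0   0   0   9  10  10  10  19  19  19  19
  4   0   0   0   9  10  10  18  19  19  19  28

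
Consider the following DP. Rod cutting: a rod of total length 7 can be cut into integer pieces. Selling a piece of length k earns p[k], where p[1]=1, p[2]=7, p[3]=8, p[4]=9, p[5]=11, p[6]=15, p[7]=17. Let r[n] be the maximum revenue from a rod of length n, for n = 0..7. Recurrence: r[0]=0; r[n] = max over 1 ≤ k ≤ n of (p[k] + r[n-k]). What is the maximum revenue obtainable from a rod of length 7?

22

   n    0    1    2    3    4    5    6    7
r[n]    0    1    7    8   14   15   21   22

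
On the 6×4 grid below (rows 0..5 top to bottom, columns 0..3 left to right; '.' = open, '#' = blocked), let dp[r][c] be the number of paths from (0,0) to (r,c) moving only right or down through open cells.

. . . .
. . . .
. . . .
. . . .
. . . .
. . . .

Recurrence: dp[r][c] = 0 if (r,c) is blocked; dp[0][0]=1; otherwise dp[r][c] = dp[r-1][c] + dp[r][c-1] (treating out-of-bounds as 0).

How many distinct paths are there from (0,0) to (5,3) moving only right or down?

56

r\c   0   1   2   3
  0   1   1   1   1
  1   1   2   3   4
  2   1   3   6  10
  3   1   4  10  20
  4   1   5  15  35
  5   1   6  21  56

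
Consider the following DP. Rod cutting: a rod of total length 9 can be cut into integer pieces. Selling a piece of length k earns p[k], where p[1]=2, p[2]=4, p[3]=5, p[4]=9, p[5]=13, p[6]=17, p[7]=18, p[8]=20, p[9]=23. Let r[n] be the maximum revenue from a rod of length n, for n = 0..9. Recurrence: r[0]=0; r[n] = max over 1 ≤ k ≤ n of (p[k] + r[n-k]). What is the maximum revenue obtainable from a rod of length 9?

   n    0    1    2    3    4    5    6    7    8    9
r[n]    0    2    4    6    9   13   17   19   21   23

23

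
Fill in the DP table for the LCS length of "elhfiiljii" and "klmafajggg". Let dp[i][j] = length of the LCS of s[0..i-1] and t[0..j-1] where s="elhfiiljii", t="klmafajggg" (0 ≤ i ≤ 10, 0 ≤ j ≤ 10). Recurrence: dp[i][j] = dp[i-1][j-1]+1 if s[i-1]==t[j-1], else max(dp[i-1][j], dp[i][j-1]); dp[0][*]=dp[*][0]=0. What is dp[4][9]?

   ''  k  l  m  a  f  a  j  g  g  g
''  0  0  0  0  0  0  0  0  0  0  0
 e  0  0  0  0  0  0  0  0  0  0  0
 l  0  0  1  1  1  1  1  1  1  1  1
 h  0  0  1  1  1  1  1  1  1  1  1
 f  0  0  1  1  1  2  2  2  2  2  2
 i  0  0  1  1  1  2  2  2  2  2  2
 i  0  0  1  1  1  2  2  2  2  2  2
 l  0  0  1  1  1  2  2  2  2  2  2
 j  0  0  1  1  1  2  2  3  3  3  3
 i  0  0  1  1  1  2  2  3  3  3  3
 i  0  0  1  1  1  2  2  3  3  3  3

2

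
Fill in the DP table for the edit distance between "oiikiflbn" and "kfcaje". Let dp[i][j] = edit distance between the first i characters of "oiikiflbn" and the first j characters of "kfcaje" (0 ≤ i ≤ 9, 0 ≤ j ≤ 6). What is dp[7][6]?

7

   ''  k  f  c  a  j  e
''  0  1  2  3  4  5  6
 o  1  1  2  3  4  5  6
 i  2  2  2  3  4  5  6
 i  3  3  3  3  4  5  6
 k  4  3  4  4  4  5  6
 i  5  4  4  5  5  5  6
 f  6  5  4  5  6  6  6
 l  7  6  5  5  6  7  7
 b  8  7  6  6  6  7  8
 n  9  8  7  7  7  7  8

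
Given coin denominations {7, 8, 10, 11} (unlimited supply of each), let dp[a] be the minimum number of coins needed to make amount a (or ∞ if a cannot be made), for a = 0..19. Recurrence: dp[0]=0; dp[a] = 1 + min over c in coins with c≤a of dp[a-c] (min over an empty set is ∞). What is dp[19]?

2

 a  0  1  2  3  4  5  6  7  8  9 10 11 12 13 14 15 16 17 18 19
dp  0  -  -  -  -  -  -  1  1  -  1  1  -  -  2  2  2  2  2  2
(- denotes ∞ / unreachable)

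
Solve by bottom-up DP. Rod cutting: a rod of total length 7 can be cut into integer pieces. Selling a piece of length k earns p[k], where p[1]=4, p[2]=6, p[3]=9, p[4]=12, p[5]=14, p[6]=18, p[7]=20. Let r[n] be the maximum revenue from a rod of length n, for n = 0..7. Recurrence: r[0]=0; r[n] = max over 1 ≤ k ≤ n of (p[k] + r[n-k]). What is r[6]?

24

   n    0    1    2    3    4    5    6    7
r[n]    0    4    8   12   16   20   24   28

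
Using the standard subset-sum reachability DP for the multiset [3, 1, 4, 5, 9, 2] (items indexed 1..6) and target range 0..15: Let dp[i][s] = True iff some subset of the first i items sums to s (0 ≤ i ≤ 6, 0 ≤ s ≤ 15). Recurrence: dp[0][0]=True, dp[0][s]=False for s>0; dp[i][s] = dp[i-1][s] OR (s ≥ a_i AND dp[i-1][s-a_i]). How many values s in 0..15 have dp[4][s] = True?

i\s   0   1   2   3   4   5   6   7   8   9  10  11  12  13  14  15
  0   T   F   F   F   F   F   F   F   F   F   F   F   F   F   F   F
  1   T   F   F   T   F   F   F   F   F   F   F   F   F   F   F   F
  2   T   T   F   T   T   F   F   F   F   F   F   F   F   F   F   F
  3   T   T   F   T   T   T   F   T   T   F   F   F   F   F   F   F
  4   T   T   F   T   T   T   T   T   T   T   T   F   T   T   F   F
  5   T   T   F   T   T   T   T   T   T   T   T   F   T   T   T   T
  6   T   T   T   T   T   T   T   T   T   T   T   T   T   T   T   T

12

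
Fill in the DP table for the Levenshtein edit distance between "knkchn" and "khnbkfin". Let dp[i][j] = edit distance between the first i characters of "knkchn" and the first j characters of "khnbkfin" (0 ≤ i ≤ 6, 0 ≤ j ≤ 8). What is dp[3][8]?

5

   ''  k  h  n  b  k  f  i  n
''  0  1  2  3  4  5  6  7  8
 k  1  0  1  2  3  4  5  6  7
 n  2  1  1  1  2  3  4  5  6
 k  3  2  2  2  2  2  3  4  5
 c  4  3  3  3  3  3  3  4  5
 h  5  4  3  4  4  4  4  4  5
 n  6  5  4  3  4  5  5  5  4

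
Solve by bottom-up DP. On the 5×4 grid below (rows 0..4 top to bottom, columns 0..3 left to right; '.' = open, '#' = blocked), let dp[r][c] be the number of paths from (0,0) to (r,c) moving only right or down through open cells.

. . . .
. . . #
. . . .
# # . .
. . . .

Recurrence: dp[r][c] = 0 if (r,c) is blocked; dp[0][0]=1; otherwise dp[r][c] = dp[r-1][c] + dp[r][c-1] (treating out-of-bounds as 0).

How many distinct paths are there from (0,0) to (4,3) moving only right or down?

r\c   0   1   2   3
  0   1   1   1   1
  1   1   2   3   0
  2   1   3   6   6
  3   0   0   6  12
  4   0   0   6  18

18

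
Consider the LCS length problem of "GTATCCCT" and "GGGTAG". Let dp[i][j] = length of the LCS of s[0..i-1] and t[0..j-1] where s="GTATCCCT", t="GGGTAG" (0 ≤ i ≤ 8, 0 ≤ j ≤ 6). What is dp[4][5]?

3

   ''  G  G  G  T  A  G
''  0  0  0  0  0  0  0
 G  0  1  1  1  1  1  1
 T  0  1  1  1  2  2  2
 A  0  1  1  1  2  3  3
 T  0  1  1  1  2  3  3
 C  0  1  1  1  2  3  3
 C  0  1  1  1  2  3  3
 C  0  1  1  1  2  3  3
 T  0  1  1  1  2  3  3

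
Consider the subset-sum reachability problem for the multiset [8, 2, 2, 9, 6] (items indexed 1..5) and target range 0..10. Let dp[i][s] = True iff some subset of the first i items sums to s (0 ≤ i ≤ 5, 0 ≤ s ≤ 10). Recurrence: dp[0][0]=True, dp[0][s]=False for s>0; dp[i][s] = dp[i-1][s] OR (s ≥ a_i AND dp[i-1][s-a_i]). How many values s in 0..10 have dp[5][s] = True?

7

i\s   0   1   2   3   4   5   6   7   8   9  10
  0   T   F   F   F   F   F   F   F   F   F   F
  1   T   F   F   F   F   F   F   F   T   F   F
  2   T   F   T   F   F   F   F   F   T   F   T
  3   T   F   T   F   T   F   F   F   T   F   T
  4   T   F   T   F   T   F   F   F   T   T   T
  5   T   F   T   F   T   F   T   F   T   T   T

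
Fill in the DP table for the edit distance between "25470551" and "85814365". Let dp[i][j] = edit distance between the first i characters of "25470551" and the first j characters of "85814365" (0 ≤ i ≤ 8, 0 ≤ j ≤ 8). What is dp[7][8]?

   ''  8  5  8  1  4  3  6  5
''  0  1  2  3  4  5  6  7  8
 2  1  1  2  3  4  5  6  7  8
 5  2  2  1  2  3  4  5  6  7
 4  3  3  2  2  3  3  4  5  6
 7  4  4  3  3  3  4  4  5  6
 0  5  5  4  4  4  4  5  5  6
 5  6  6  5  5  5  5  5  6  5
 5  7  7  6  6  6  6  6  6  6
 1  8  8  7  7  6  7  7  7  7

6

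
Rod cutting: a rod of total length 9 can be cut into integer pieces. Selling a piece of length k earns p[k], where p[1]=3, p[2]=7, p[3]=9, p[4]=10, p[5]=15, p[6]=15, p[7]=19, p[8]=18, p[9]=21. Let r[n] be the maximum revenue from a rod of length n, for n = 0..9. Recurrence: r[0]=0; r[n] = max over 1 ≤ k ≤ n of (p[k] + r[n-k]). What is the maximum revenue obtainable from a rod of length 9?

31

   n    0    1    2    3    4    5    6    7    8    9
r[n]    0    3    7   10   14   17   21   24   28   31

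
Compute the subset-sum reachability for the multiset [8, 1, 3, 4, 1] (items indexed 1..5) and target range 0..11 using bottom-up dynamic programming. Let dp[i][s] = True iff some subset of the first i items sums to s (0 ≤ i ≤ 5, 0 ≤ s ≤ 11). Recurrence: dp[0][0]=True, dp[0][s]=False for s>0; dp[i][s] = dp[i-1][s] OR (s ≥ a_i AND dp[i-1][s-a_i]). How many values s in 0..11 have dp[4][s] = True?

9

i\s   0   1   2   3   4   5   6   7   8   9  10  11
  0   T   F   F   F   F   F   F   F   F   F   F   F
  1   T   F   F   F   F   F   F   F   T   F   F   F
  2   T   T   F   F   F   F   F   F   T   T   F   F
  3   T   T   F   T   T   F   F   F   T   T   F   T
  4   T   T   F   T   T   T   F   T   T   T   F   T
  5   T   T   T   T   T   T   T   T   T   T   T   T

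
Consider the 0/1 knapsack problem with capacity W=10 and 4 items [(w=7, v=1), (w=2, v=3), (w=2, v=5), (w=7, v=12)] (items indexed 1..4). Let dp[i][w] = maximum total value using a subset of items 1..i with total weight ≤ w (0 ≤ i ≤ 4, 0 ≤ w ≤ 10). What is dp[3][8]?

i\w   0   1   2   3   4   5   6   7   8   9  10
  0   0   0   0   0   0   0   0   0   0   0   0
  1   0   0   0   0   0   0   0   1   1   1   1
  2   0   0   3   3   3   3   3   3   3   4   4
  3   0   0   5   5   8   8   8   8   8   8   8
  4   0   0   5   5   8   8   8  12  12  17  17

8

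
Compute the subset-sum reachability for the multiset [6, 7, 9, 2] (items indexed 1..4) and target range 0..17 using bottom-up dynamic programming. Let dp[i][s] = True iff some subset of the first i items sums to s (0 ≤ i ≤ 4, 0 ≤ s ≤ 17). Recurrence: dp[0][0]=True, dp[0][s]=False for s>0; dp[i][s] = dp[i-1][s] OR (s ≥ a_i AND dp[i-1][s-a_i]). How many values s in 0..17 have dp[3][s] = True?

i\s   0   1   2   3   4   5   6   7   8   9  10  11  12  13  14  15  16  17
  0   T   F   F   F   F   F   F   F   F   F   F   F   F   F   F   F   F   F
  1   T   F   F   F   F   F   T   F   F   F   F   F   F   F   F   F   F   F
  2   T   F   F   F   F   F   T   T   F   F   F   F   F   T   F   F   F   F
  3   T   F   F   F   F   F   T   T   F   T   F   F   F   T   F   T   T   F
  4   T   F   T   F   F   F   T   T   T   T   F   T   F   T   F   T   T   T

7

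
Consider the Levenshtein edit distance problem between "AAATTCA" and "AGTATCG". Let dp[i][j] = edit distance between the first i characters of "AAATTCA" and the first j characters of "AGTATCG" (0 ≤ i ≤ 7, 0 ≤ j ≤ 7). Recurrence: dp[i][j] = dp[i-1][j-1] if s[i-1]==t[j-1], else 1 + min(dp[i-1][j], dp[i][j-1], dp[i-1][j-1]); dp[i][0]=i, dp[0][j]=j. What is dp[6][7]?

4

   ''  A  G  T  A  T  C  G
''  0  1  2  3  4  5  6  7
 A  1  0  1  2  3  4  5  6
 A  2  1  1  2  2  3  4  5
 A  3  2  2  2  2  3  4  5
 T  4  3  3  2  3  2  3  4
 T  5  4  4  3  3  3  3  4
 C  6  5  5  4  4  4  3  4
 A  7  6  6  5  4  5  4  4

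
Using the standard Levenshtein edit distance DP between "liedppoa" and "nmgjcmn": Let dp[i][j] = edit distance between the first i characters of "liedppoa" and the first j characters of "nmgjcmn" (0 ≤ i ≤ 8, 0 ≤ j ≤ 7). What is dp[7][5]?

   ''  n  m  g  j  c  m  n
''  0  1  2  3  4  5  6  7
 l  1  1  2  3  4  5  6  7
 i  2  2  2  3  4  5  6  7
 e  3  3  3  3  4  5  6  7
 d  4  4  4  4  4  5  6  7
 p  5  5  5  5  5  5  6  7
 p  6  6  6  6  6  6  6  7
 o  7  7  7  7  7  7  7  7
 a  8  8  8  8  8  8  8  8

7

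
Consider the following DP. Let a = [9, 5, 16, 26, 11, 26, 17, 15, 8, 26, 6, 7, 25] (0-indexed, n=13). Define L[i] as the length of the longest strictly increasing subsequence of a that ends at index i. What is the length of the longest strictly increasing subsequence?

   i    0    1    2    3    4    5    6    7    8    9   10   11   12
a[i]    9    5   16   26   11   26   17   15    8   26    6    7   25
L[i]    1    1    2    3    2    3    3    3    2    4    2    3    4

4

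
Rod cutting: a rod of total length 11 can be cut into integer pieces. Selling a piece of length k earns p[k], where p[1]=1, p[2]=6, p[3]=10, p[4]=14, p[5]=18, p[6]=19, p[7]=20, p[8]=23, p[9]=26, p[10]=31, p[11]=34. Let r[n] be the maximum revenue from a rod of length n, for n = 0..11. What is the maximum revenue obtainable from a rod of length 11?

38

   n    0    1    2    3    4    5    6    7    8    9   10   11
r[n]    0    1    6   10   14   18   20   24   28   32   36   38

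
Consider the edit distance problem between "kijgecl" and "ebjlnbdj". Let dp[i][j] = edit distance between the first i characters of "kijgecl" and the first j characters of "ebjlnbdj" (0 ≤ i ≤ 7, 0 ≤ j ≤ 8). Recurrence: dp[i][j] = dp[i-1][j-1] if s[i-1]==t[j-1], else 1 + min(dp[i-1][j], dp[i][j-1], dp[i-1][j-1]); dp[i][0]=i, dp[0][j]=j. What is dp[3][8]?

7

   ''  e  b  j  l  n  b  d  j
''  0  1  2  3  4  5  6  7  8
 k  1  1  2  3  4  5  6  7  8
 i  2  2  2  3  4  5  6  7  8
 j  3  3  3  2  3  4  5  6  7
 g  4  4  4  3  3  4  5  6  7
 e  5  4  5  4  4  4  5  6  7
 c  6  5  5  5  5  5  5  6  7
 l  7  6  6  6  5  6  6  6  7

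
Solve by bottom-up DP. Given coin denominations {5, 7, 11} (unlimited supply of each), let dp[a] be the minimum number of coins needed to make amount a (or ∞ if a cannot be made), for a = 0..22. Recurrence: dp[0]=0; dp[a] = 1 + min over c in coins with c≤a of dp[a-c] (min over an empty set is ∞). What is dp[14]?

 a  0  1  2  3  4  5  6  7  8  9 10 11 12 13 14 15 16 17 18 19 20 21 22
dp  0  -  -  -  -  1  -  1  -  -  2  1  2  -  2  3  2  3  2  3  4  3  2
(- denotes ∞ / unreachable)

2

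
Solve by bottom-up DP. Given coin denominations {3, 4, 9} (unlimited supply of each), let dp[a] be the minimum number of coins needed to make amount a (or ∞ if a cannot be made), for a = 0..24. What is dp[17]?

 a  0  1  2  3  4  5  6  7  8  9 10 11 12 13 14 15 16 17 18 19 20 21 22 23 24
dp  0  -  -  1  1  -  2  2  2  1  3  3  2  2  4  3  3  3  2  4  4  3  3  5  4
(- denotes ∞ / unreachable)

3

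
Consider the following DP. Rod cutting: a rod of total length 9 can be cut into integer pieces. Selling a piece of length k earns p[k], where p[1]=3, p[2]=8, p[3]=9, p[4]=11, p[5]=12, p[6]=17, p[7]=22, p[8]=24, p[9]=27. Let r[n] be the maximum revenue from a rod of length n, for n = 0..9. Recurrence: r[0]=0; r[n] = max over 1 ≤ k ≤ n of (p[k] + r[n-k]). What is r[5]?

   n    0    1    2    3    4    5    6    7    8    9
r[n]    0    3    8   11   16   19   24   27   32   35

19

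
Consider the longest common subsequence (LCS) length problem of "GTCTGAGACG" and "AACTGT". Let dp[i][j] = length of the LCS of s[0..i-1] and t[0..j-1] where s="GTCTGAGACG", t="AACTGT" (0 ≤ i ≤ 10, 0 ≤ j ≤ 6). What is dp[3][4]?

1

   ''  A  A  C  T  G  T
''  0  0  0  0  0  0  0
 G  0  0  0  0  0  1  1
 T  0  0  0  0  1  1  2
 C  0  0  0  1  1  1  2
 T  0  0  0  1  2  2  2
 G  0  0  0  1  2  3  3
 A  0  1  1  1  2  3  3
 G  0  1  1  1  2  3  3
 A  0  1  2  2  2  3  3
 C  0  1  2  3  3  3  3
 G  0  1  2  3  3  4  4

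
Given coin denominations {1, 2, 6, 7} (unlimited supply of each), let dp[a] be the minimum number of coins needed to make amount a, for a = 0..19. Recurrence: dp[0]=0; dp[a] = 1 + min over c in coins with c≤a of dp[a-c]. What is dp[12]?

2

 a  0  1  2  3  4  5  6  7  8  9 10 11 12 13 14 15 16 17 18 19
dp  0  1  1  2  2  3  1  1  2  2  3  3  2  2  2  3  3  4  3  3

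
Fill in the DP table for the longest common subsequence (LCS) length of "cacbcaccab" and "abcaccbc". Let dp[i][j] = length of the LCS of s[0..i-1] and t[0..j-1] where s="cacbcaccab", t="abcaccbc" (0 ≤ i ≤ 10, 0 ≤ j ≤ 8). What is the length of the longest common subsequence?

   ''  a  b  c  a  c  c  b  c
''  0  0  0  0  0  0  0  0  0
 c  0  0  0  1  1  1  1  1  1
 a  0  1  1  1  2  2  2  2  2
 c  0  1  1  2  2  3  3  3  3
 b  0  1  2  2  2  3  3  4  4
 c  0  1  2  3  3  3  4  4  5
 a  0  1  2  3  4  4  4  4  5
 c  0  1  2  3  4  5  5  5  5
 c  0  1  2  3  4  5  6  6  6
 a  0  1  2  3  4  5  6  6  6
 b  0  1  2  3  4  5  6  7  7

7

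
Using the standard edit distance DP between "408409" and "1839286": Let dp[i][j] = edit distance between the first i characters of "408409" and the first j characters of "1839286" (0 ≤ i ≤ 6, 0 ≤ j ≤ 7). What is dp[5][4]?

   ''  1  8  3  9  2  8  6
''  0  1  2  3  4  5  6  7
 4  1  1  2  3  4  5  6  7
 0  2  2  2  3  4  5  6  7
 8  3  3  2  3  4  5  5  6
 4  4  4  3  3  4  5  6  6
 0  5  5  4  4  4  5  6  7
 9  6  6  5  5  4  5  6  7

4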